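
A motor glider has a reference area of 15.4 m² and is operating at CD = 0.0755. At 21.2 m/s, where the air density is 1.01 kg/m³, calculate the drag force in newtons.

Dynamic pressure q = ½ρv² = ½ × 1.01 × 21.2² = 227 Pa.
D = q·S·CD = 227 × 15.4 × 0.0755 = 264 N

D = 264 N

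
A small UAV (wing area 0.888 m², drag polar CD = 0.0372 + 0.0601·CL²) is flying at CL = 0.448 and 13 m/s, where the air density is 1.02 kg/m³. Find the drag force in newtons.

CD = 0.0372 + 0.0601 × 0.448² = 0.04926
D = ½ρv²S·CD = ½ × 1.02 × 13² × 0.888 × 0.04926 = 3.77 N

D = 3.77 N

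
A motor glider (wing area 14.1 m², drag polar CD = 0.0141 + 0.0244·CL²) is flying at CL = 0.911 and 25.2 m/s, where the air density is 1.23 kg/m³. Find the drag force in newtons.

D = 189 N

CD = 0.0141 + 0.0244 × 0.911² = 0.03435
D = ½ρv²S·CD = ½ × 1.23 × 25.2² × 14.1 × 0.03435 = 189 N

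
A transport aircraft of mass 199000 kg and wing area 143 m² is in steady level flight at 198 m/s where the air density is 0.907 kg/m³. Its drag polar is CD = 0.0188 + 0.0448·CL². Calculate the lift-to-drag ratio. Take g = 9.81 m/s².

Weight W = mg = 199000 × 9.81 = 1.9522×10^6 N; in level flight L = W.
Dynamic pressure q = 0.5 × 0.907 × 198² = 17780 Pa.
CL = W/(q·S) = 1.9522×10^6 / (17780 × 143) = 0.7679.
CD = 0.0188 + 0.0448 × 0.7679² = 0.04521.
L/D = CL/CD = 0.7679 / 0.04521 = 17

L/D = 17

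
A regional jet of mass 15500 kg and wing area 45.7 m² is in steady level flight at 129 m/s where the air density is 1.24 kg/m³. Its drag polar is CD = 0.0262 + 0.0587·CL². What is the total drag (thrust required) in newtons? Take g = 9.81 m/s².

D = 15200 N

Weight W = mg = 15500 × 9.81 = 1.5206×10^5 N; in level flight L = W.
q = ½ρv² = ½ × 1.24 × 129² = 10320 Pa.
CL = 2W/(ρv²S) = 2×1.5206×10^5/(1.24×129²×45.7) = 0.3225.
CD = 0.0262 + 0.0587 × 0.3225² = 0.0323.
D = q·S·CD = 10320 × 45.7 × 0.0323 = 15230 N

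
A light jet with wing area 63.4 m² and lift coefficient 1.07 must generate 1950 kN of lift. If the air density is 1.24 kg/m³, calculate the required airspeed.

v = 215 m/s

L = ½ρv²S·CL ⇒ v = √(2L/(ρ·S·CL))
v = √(2 × 1.95×10^6 / (1.24 × 63.4 × 1.07)) = √46360 = 215 m/s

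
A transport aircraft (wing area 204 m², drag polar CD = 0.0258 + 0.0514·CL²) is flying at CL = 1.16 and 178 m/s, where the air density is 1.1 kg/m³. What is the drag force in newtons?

CD = 0.0258 + 0.0514 × 1.16² = 0.09496
D = ½ρv²S·CD = ½ × 1.1 × 178² × 204 × 0.09496 = 3.38×10^5 N

D = 3.38×10^5 N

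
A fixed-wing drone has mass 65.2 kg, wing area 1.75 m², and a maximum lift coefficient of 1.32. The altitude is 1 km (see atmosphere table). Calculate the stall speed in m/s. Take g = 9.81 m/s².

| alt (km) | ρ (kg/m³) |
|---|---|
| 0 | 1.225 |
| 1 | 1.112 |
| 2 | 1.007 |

V_stall = 22.3 m/s

At 1 km, from the table: ρ = 1.112 kg/m³.
At stall, lift equals weight: L = W = m·g = 65.2 × 9.81 = 639.6 N.
From L = ½ρV²S·CL,max = W: V_stall = √(2W/(ρSCL,max)) = √(2·639.6/(1.112·1.75·1.32))
V_stall = √498 = 22.3 m/s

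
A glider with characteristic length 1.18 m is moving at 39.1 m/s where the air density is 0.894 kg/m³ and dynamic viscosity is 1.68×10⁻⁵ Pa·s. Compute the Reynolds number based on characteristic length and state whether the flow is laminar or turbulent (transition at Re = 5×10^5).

Re = ρ·v·c/μ = 0.894 × 39.1 × 1.18 / (1.68×10⁻⁵) = 2.46×10^6
Since 2.46×10^6 > 5×10^5, the flow is turbulent.

Re = 2.46×10^6 (turbulent)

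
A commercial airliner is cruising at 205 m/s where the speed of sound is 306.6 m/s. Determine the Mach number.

M = v/a = 205 / 306.6 = 0.669

M = 0.669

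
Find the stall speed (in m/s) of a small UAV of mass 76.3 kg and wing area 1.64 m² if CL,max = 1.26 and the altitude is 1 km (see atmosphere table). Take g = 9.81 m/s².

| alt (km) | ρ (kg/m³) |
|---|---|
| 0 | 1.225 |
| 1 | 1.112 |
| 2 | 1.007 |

At 1 km, from the table: ρ = 1.112 kg/m³.
Weight W = mg = 76.3 × 9.81 = 748.5 N.
From L = ½ρV²S·CL,max = W: V_stall = √(2W/(ρSCL,max)) = √(2·748.5/(1.112·1.64·1.26))
V_stall = √651.5 = 25.5 m/s

V_stall = 25.5 m/s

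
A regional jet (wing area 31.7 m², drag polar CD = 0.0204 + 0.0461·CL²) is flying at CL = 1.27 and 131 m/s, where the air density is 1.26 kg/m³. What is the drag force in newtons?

D = 32500 N

CD = 0.0204 + 0.0461 × 1.27² = 0.09475
D = ½ρv²S·CD = ½ × 1.26 × 131² × 31.7 × 0.09475 = 32500 N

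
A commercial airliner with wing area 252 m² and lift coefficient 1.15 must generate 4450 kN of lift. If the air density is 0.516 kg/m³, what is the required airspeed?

v = 244 m/s

L = ½ρv²S·CL ⇒ v = √(2L/(ρ·S·CL))
v = √(2 × 4.45×10^6 / (0.516 × 252 × 1.15)) = √59520 = 244 m/s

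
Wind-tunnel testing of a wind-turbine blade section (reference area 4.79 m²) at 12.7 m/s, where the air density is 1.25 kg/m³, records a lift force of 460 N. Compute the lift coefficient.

CL = 0.953

From L = ½ρv²S·CL, rearranging gives CL = 2L/(ρv²S).
CL = 2 × 460 / (1.25 × 12.7² × 4.79) = 0.953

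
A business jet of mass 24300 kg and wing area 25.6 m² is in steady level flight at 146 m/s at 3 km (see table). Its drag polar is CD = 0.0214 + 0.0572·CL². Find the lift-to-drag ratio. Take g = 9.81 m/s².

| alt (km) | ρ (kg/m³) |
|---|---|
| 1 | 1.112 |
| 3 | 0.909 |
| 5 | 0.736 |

At 3 km, from the table: ρ = 0.909 kg/m³.
In steady level flight, lift balances weight: W = mg = 24300 × 9.81 = 2.3838×10^5 N.
q = ½ρv² = ½ × 0.909 × 146² = 9688 Pa.
CL = 2W/(ρv²S) = 2×2.3838×10^5/(0.909×146²×25.6) = 0.9612.
CD = 0.0214 + 0.0572 × 0.9612² = 0.07424.
L/D = CL/CD = 0.9612 / 0.07424 = 12.9

L/D = 12.9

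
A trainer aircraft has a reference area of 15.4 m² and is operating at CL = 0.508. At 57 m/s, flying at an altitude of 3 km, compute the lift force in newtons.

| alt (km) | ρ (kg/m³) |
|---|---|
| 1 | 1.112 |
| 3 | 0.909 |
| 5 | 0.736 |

L = 11600 N

At 3 km, from the table: ρ = 0.909 kg/m³.
Dynamic pressure q = ½ρv² = ½ × 0.909 × 57² = 1477 Pa.
L = q·S·CL = 1477 × 15.4 × 0.508 = 11600 N ≈ 11.6 kN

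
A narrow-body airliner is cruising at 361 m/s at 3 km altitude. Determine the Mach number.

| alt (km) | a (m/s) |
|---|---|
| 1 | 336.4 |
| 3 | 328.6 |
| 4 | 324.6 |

M = 1.1

At 3 km, from the table: a = 328.6 m/s.
M = v/a = 361 / 328.6 = 1.1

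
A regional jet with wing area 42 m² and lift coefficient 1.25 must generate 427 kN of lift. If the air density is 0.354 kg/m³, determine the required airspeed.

L = ½ρv²S·CL ⇒ v = √(2L/(ρ·S·CL))
v = √(2 × 4.27×10^5 / (0.354 × 42 × 1.25)) = √45950 = 214 m/s

v = 214 m/s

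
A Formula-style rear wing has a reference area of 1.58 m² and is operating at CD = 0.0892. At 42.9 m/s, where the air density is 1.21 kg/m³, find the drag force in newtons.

D = ½ρv²S·CD = ½ × 1.21 × 42.9² × 1.58 × 0.0892 = 157 N

D = 157 N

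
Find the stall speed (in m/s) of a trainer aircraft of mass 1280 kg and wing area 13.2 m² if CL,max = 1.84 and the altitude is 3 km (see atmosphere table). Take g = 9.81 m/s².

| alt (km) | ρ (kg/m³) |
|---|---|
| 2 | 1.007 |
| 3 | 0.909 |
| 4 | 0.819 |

V_stall = 33.7 m/s

At 3 km, from the table: ρ = 0.909 kg/m³.
Stall occurs when L = W at CL,max. W = mg = 1280 × 9.81 = 12560 N.
From L = ½ρV²S·CL,max = W: V_stall = √(2W/(ρSCL,max)) = √(2·12560/(0.909·13.2·1.84))
V_stall = √1138 = 33.7 m/s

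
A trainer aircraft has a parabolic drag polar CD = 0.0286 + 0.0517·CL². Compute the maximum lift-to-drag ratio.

For CD = CD0 + K·CL², (L/D)max occurs at CL* = √(CD0/K) and equals 1/(2√(K·CD0)).
(L/D)max = 1/(2√(0.0517 × 0.0286)) = 1/(2 × 0.03845) = 13

(L/D)max = 13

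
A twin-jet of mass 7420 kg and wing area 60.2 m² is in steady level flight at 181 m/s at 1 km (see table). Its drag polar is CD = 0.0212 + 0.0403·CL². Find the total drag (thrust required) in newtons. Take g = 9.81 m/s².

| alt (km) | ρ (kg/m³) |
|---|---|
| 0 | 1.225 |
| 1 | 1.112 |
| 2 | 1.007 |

At 1 km, from the table: ρ = 1.112 kg/m³.
Weight W = mg = 7420 × 9.81 = 72790 N; in level flight L = W.
Dynamic pressure q = 0.5 × 1.112 × 181² = 18220 Pa.
CL = W/(q·S) = 72790 / (18220 × 60.2) = 0.06638.
CD = 0.0212 + 0.0403 × 0.06638² = 0.02138.
D = q·S·CD = 18220 × 60.2 × 0.02138 = 23440 N

D = 23400 N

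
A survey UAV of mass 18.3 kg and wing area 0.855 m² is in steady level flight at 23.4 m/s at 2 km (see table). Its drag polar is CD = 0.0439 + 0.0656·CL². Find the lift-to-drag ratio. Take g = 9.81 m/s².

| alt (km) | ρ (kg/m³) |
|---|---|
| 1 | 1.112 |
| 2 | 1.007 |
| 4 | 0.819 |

At 2 km, from the table: ρ = 1.007 kg/m³.
Weight W = mg = 18.3 × 9.81 = 179.52 N; in level flight L = W.
q = ½ρv² = ½ × 1.007 × 23.4² = 275.7 Pa.
CL = W/(q·S) = 179.52 / (275.7 × 0.855) = 0.7616.
CD = 0.0439 + 0.0656 × 0.7616² = 0.08195.
L/D = CL/CD = 0.7616 / 0.08195 = 9.29

L/D = 9.29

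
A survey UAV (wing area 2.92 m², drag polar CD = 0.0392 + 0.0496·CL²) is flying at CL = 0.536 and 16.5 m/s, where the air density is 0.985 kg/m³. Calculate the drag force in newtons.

CD = 0.0392 + 0.0496 × 0.536² = 0.05345
D = ½ρv²S·CD = ½ × 0.985 × 16.5² × 2.92 × 0.05345 = 20.9 N

D = 20.9 N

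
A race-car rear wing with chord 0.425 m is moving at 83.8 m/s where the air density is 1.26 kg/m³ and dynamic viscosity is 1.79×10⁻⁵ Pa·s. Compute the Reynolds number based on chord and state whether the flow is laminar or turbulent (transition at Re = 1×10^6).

Re = ρ·v·c/μ = 1.26 × 83.8 × 0.425 / (1.79×10⁻⁵) = 2.51×10^6
Since 2.51×10^6 > 1×10^6, the flow is turbulent.

Re = 2.51×10^6 (turbulent)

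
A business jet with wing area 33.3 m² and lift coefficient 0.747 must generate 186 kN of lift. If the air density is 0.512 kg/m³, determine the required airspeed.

L = ½ρv²S·CL ⇒ v = √(2L/(ρ·S·CL))
v = √(2 × 1.86×10^5 / (0.512 × 33.3 × 0.747)) = √29210 = 171 m/s

v = 171 m/s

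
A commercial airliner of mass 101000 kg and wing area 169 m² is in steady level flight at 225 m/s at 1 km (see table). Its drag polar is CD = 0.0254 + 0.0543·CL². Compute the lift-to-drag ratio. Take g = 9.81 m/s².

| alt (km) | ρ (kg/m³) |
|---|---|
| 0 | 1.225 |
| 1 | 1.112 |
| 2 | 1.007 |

L/D = 7.5

At 1 km, from the table: ρ = 1.112 kg/m³.
In steady level flight, lift balances weight: W = mg = 101000 × 9.81 = 9.9081×10^5 N.
q = ½ρv² = ½ × 1.112 × 225² = 28150 Pa.
Required CL = L/(qS) = 9.9081×10^5/(28150·169) = 0.2083.
CD = 0.0254 + 0.0543 × 0.2083² = 0.02776.
L/D = CL/CD = 0.2083 / 0.02776 = 7.5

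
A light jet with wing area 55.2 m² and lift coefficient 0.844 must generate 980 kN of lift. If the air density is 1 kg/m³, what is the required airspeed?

v = 205 m/s

L = ½ρv²S·CL ⇒ v = √(2L/(ρ·S·CL))
v = √(2 × 9.8×10^5 / (1 × 55.2 × 0.844)) = √42070 = 205 m/s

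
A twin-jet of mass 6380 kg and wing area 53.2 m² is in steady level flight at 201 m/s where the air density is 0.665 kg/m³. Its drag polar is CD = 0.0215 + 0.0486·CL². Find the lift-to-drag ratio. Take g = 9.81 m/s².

Weight W = mg = 6380 × 9.81 = 62588 N; in level flight L = W.
Dynamic pressure q = 0.5 × 0.665 × 201² = 13430 Pa.
Required CL = L/(qS) = 62588/(13430·53.2) = 0.08758.
CD = 0.0215 + 0.0486 × 0.08758² = 0.02187.
L/D = CL/CD = 0.08758 / 0.02187 = 4

L/D = 4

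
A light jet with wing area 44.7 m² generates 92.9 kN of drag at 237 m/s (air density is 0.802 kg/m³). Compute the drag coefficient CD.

CD = 0.0923

From D = ½ρv²S·CD, rearranging gives CD = 2D/(ρv²S).
CD = 2 × 92900 / (0.802 × 237² × 44.7) = 0.0923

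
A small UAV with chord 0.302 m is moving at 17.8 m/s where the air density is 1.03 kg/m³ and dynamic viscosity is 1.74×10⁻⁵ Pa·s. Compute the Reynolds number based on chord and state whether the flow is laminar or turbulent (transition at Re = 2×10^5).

Re = 3.18×10^5 (turbulent)

Re = ρ·v·c/μ = 1.03 × 17.8 × 0.302 / (1.74×10⁻⁵) = 3.18×10^5
Since 3.18×10^5 > 2×10^5, the flow is turbulent.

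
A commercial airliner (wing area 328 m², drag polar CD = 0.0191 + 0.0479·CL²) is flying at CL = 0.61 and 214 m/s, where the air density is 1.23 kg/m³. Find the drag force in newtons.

CD = 0.0191 + 0.0479 × 0.61² = 0.03692
D = ½ρv²S·CD = ½ × 1.23 × 214² × 328 × 0.03692 = 3.41×10^5 N

D = 3.41×10^5 N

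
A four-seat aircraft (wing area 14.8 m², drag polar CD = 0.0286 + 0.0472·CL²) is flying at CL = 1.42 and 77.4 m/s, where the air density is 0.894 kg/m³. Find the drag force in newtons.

CD = 0.0286 + 0.0472 × 1.42² = 0.1238
D = ½ρv²S·CD = ½ × 0.894 × 77.4² × 14.8 × 0.1238 = 4910 N

D = 4910 N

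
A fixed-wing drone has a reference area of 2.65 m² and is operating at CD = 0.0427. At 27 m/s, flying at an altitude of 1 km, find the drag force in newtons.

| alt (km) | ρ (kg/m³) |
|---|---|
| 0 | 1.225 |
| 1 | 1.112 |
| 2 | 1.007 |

D = 45.9 N

At 1 km, from the table: ρ = 1.112 kg/m³.
Dynamic pressure q = ½ρv² = ½ × 1.112 × 27² = 405.3 Pa.
D = q·S·CD = 405.3 × 2.65 × 0.0427 = 45.9 N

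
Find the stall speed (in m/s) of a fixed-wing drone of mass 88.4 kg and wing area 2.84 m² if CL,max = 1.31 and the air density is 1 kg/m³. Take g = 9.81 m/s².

Weight W = mg = 88.4 × 9.81 = 867.2 N.
From L = ½ρV²S·CL,max = W: V_stall = √(2W/(ρSCL,max)) = √(2·867.2/(1·2.84·1.31))
V_stall = √466.2 = 21.6 m/s

V_stall = 21.6 m/s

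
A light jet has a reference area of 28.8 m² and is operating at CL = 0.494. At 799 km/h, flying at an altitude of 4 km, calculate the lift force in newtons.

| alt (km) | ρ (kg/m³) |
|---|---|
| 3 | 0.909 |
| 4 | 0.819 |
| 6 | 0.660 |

At 4 km, from the table: ρ = 0.819 kg/m³.
Convert speed: v = 799 km/h ÷ 3.6 = 221.9 m/s.
Dynamic pressure q = ½ρv² = ½ × 0.819 × 221.9² = 20170 Pa.
L = q·S·CL = 20170 × 28.8 × 0.494 = 2.87×10^5 N ≈ 287 kN

L = 2.87×10^5 N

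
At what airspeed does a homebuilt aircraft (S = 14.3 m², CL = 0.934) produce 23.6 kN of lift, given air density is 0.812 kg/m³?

v = 66 m/s

L = ½ρv²S·CL ⇒ v = √(2L/(ρ·S·CL))
v = √(2 × 23600 / (0.812 × 14.3 × 0.934)) = √4352 = 66 m/s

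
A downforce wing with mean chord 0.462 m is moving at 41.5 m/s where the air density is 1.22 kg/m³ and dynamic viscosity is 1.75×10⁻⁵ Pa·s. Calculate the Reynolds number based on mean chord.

Re = 1.34×10^6

Re = ρ·v·c/μ = 1.22 × 41.5 × 0.462 / (1.75×10⁻⁵) = 1.34×10^6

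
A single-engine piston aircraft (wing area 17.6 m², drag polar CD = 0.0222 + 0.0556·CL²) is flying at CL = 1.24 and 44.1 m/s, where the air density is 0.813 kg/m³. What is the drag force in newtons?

CD = 0.0222 + 0.0556 × 1.24² = 0.1077
D = ½ρv²S·CD = ½ × 0.813 × 44.1² × 17.6 × 0.1077 = 1500 N

D = 1500 N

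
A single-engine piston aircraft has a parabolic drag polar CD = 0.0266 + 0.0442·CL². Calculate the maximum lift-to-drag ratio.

(L/D)max = 14.6

For CD = CD0 + K·CL², (L/D)max occurs at CL* = √(CD0/K) and equals 1/(2√(K·CD0)).
(L/D)max = 1/(2√(0.0442 × 0.0266)) = 1/(2 × 0.03429) = 14.6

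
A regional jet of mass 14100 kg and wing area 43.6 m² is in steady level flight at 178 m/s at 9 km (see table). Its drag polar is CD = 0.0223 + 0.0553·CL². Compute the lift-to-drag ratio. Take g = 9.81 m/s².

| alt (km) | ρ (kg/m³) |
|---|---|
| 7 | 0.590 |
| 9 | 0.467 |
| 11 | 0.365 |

At 9 km, from the table: ρ = 0.467 kg/m³.
In steady level flight, lift balances weight: W = mg = 14100 × 9.81 = 1.3832×10^5 N.
q = ½ρv² = ½ × 0.467 × 178² = 7398 Pa.
CL = 2W/(ρv²S) = 2×1.3832×10^5/(0.467×178²×43.6) = 0.4288.
CD = 0.0223 + 0.0553 × 0.4288² = 0.03247.
L/D = CL/CD = 0.4288 / 0.03247 = 13.2

L/D = 13.2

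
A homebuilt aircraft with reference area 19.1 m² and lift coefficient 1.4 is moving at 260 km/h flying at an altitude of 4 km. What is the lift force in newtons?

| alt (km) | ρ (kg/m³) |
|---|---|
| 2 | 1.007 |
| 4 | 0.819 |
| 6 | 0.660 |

At 4 km, from the table: ρ = 0.819 kg/m³.
Convert speed: v = 260 km/h ÷ 3.6 = 72.22 m/s.
L = ½ρv²S·CL = ½ × 0.819 × 72.22² × 19.1 × 1.4 = 57100 N ≈ 57.1 kN

L = 57100 N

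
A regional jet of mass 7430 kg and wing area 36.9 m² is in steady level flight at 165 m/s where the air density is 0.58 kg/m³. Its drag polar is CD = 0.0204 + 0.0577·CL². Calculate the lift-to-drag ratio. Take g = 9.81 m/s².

Level flight ⇒ L = W = m·g = 7430 × 9.81 = 72888 N.
q = ½ρv² = ½ × 0.58 × 165² = 7895 Pa.
CL = 2W/(ρv²S) = 2×72888/(0.58×165²×36.9) = 0.2502.
CD = 0.0204 + 0.0577 × 0.2502² = 0.02401.
L/D = CL/CD = 0.2502 / 0.02401 = 10.4

L/D = 10.4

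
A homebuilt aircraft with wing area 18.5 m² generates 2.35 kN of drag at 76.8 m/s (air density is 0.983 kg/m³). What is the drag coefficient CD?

From D = ½ρv²S·CD, rearranging gives CD = 2D/(ρv²S).
CD = 2 × 2350 / (0.983 × 76.8² × 18.5) = 0.0438

CD = 0.0438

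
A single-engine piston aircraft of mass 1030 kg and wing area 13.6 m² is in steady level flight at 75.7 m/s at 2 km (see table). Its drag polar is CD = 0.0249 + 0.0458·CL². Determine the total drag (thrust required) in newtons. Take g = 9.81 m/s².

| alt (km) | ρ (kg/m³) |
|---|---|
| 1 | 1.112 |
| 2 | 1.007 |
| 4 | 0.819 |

At 2 km, from the table: ρ = 1.007 kg/m³.
In steady level flight, lift balances weight: W = mg = 1030 × 9.81 = 10104 N.
Dynamic pressure q = 0.5 × 1.007 × 75.7² = 2885 Pa.
CL = W/(q·S) = 10104 / (2885 × 13.6) = 0.2575.
CD = 0.0249 + 0.0458 × 0.2575² = 0.02794.
D = q·S·CD = 2885 × 13.6 × 0.02794 = 1096 N

D = 1100 N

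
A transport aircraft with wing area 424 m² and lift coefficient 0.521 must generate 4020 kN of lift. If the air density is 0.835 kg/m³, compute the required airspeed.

v = 209 m/s

L = ½ρv²S·CL ⇒ v = √(2L/(ρ·S·CL))
v = √(2 × 4.02×10^6 / (0.835 × 424 × 0.521)) = √43590 = 209 m/s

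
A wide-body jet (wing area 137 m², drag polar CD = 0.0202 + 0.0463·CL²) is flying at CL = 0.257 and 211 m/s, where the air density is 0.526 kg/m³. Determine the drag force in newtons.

CD = 0.0202 + 0.0463 × 0.257² = 0.02326
D = ½ρv²S·CD = ½ × 0.526 × 211² × 137 × 0.02326 = 37300 N

D = 37300 N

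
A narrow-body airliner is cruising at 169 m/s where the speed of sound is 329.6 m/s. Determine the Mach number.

M = v/a = 169 / 329.6 = 0.513

M = 0.513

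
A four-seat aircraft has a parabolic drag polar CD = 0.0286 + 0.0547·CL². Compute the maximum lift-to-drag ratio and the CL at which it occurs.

For CD = CD0 + K·CL², (L/D)max occurs at CL* = √(CD0/K) and equals 1/(2√(K·CD0)).
(L/D)max = 1/(2√(0.0547 × 0.0286)) = 1/(2 × 0.03955) = 12.6
CL* = √(0.0286/0.0547) = 0.723

(L/D)max = 12.6, at CL = 0.723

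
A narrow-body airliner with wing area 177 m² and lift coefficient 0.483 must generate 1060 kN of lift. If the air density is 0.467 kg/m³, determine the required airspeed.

v = 230 m/s

L = ½ρv²S·CL ⇒ v = √(2L/(ρ·S·CL))
v = √(2 × 1.06×10^6 / (0.467 × 177 × 0.483)) = √53100 = 230 m/s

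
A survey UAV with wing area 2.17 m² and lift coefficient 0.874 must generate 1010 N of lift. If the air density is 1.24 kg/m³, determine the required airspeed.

L = ½ρv²S·CL ⇒ v = √(2L/(ρ·S·CL))
v = √(2 × 1010 / (1.24 × 2.17 × 0.874)) = √858.9 = 29.3 m/s

v = 29.3 m/s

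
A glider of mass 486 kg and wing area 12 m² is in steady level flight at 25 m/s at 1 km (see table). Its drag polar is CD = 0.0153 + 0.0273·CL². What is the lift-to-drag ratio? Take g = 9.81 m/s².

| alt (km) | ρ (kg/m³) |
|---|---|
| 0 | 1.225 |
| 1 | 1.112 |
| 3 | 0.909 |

L/D = 22.4

At 1 km, from the table: ρ = 1.112 kg/m³.
In steady level flight, lift balances weight: W = mg = 486 × 9.81 = 4767.7 N.
Dynamic pressure q = 0.5 × 1.112 × 25² = 347.5 Pa.
CL = W/(q·S) = 4767.7 / (347.5 × 12) = 1.143.
CD = 0.0153 + 0.0273 × 1.143² = 0.05099.
L/D = CL/CD = 1.143 / 0.05099 = 22.4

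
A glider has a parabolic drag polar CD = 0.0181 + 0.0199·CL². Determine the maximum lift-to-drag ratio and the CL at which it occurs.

(L/D)max = 26.3, at CL = 0.954

For CD = CD0 + K·CL², (L/D)max occurs at CL* = √(CD0/K) and equals 1/(2√(K·CD0)).
(L/D)max = 1/(2√(0.0199 × 0.0181)) = 1/(2 × 0.01898) = 26.3
CL* = √(0.0181/0.0199) = 0.954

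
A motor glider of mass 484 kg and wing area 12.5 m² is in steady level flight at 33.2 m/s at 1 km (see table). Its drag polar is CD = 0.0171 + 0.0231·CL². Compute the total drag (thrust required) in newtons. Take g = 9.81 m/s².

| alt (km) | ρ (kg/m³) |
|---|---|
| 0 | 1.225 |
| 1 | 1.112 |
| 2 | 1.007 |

At 1 km, from the table: ρ = 1.112 kg/m³.
Weight W = mg = 484 × 9.81 = 4748 N; in level flight L = W.
Dynamic pressure q = 0.5 × 1.112 × 33.2² = 612.8 Pa.
CL = 2W/(ρv²S) = 2×4748/(1.112×33.2²×12.5) = 0.6198.
CD = 0.0171 + 0.0231 × 0.6198² = 0.02597.
D = q·S·CD = 612.8 × 12.5 × 0.02597 = 199 N

D = 199 N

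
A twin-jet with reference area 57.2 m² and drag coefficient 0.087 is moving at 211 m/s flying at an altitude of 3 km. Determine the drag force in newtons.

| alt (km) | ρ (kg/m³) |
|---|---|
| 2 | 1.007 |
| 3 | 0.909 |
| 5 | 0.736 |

D = 1.01×10^5 N

At 3 km, from the table: ρ = 0.909 kg/m³.
D = ½ρv²S·CD = ½ × 0.909 × 211² × 57.2 × 0.087 = 1.01×10^5 N ≈ 101 kN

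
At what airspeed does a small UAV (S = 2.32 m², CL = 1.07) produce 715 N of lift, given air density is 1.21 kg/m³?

v = 21.8 m/s

L = ½ρv²S·CL ⇒ v = √(2L/(ρ·S·CL))
v = √(2 × 715 / (1.21 × 2.32 × 1.07)) = √476.1 = 21.8 m/s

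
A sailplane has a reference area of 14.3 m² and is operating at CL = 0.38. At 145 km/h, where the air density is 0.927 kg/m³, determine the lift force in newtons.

Convert speed: v = 145 km/h ÷ 3.6 = 40.28 m/s.
Dynamic pressure q = ½ρv² = ½ × 0.927 × 40.28² = 751.9 Pa.
L = q·S·CL = 751.9 × 14.3 × 0.38 = 4090 N

L = 4090 N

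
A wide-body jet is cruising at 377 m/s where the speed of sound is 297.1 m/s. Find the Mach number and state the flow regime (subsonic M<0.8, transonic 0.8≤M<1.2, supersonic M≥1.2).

M = v/a = 377 / 297.1 = 1.27
M = 1.27 → supersonic.

M = 1.27 (supersonic)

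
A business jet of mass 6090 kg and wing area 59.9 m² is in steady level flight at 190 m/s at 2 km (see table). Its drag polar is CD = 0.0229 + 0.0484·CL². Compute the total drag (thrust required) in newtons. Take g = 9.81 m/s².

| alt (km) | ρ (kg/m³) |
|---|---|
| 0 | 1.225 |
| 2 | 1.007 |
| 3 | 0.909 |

D = 25100 N

At 2 km, from the table: ρ = 1.007 kg/m³.
Weight W = mg = 6090 × 9.81 = 59743 N; in level flight L = W.
q = ½ρv² = ½ × 1.007 × 190² = 18180 Pa.
CL = 2W/(ρv²S) = 2×59743/(1.007×190²×59.9) = 0.05487.
CD = 0.0229 + 0.0484 × 0.05487² = 0.02305.
D = q·S·CD = 18180 × 59.9 × 0.02305 = 25090 N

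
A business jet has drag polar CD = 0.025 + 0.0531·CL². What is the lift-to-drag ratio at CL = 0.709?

CD = 0.025 + 0.0531 × 0.709² = 0.05169
L/D = CL/CD = 0.709 / 0.05169 = 13.7

L/D = 13.7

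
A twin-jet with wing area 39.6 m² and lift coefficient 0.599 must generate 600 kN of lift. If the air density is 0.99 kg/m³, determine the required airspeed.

v = 226 m/s

L = ½ρv²S·CL ⇒ v = √(2L/(ρ·S·CL))
v = √(2 × 6×10^5 / (0.99 × 39.6 × 0.599)) = √51100 = 226 m/s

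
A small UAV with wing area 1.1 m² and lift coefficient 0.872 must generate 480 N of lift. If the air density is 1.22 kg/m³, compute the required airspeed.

L = ½ρv²S·CL ⇒ v = √(2L/(ρ·S·CL))
v = √(2 × 480 / (1.22 × 1.1 × 0.872)) = √820.4 = 28.6 m/s

v = 28.6 m/s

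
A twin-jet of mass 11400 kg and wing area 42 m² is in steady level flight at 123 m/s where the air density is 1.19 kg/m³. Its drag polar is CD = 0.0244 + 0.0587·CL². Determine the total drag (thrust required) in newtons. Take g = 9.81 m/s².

In steady level flight, lift balances weight: W = mg = 11400 × 9.81 = 1.1183×10^5 N.
Dynamic pressure q = 0.5 × 1.19 × 123² = 9002 Pa.
CL = W/(q·S) = 1.1183×10^5 / (9002 × 42) = 0.2958.
CD = 0.0244 + 0.0587 × 0.2958² = 0.02954.
D = q·S·CD = 9002 × 42 × 0.02954 = 11170 N

D = 11200 N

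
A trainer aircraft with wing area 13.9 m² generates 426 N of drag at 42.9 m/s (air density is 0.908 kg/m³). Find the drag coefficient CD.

From D = ½ρv²S·CD, rearranging gives CD = 2D/(ρv²S).
CD = 2 × 426 / (0.908 × 42.9² × 13.9) = 0.0367

CD = 0.0367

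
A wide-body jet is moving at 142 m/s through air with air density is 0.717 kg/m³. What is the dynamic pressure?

q = ½ρv² = ½ × 0.717 × 142² = 7230 Pa

q = 7230 Pa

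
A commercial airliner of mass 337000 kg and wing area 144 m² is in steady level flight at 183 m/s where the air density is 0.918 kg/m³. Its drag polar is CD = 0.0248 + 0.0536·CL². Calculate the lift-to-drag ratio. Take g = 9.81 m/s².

In steady level flight, lift balances weight: W = mg = 337000 × 9.81 = 3.306×10^6 N.
Dynamic pressure q = 0.5 × 0.918 × 183² = 15370 Pa.
Required CL = L/(qS) = 3.306×10^6/(15370·144) = 1.494.
CD = 0.0248 + 0.0536 × 1.494² = 0.1444.
L/D = CL/CD = 1.494 / 0.1444 = 10.3

L/D = 10.3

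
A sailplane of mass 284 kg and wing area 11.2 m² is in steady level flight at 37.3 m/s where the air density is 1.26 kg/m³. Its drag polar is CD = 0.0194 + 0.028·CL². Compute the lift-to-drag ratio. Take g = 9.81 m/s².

L/D = 13.1

Level flight ⇒ L = W = m·g = 284 × 9.81 = 2786 N.
Dynamic pressure q = 0.5 × 1.26 × 37.3² = 876.5 Pa.
CL = 2W/(ρv²S) = 2×2786/(1.26×37.3²×11.2) = 0.2838.
CD = 0.0194 + 0.028 × 0.2838² = 0.02166.
L/D = CL/CD = 0.2838 / 0.02166 = 13.1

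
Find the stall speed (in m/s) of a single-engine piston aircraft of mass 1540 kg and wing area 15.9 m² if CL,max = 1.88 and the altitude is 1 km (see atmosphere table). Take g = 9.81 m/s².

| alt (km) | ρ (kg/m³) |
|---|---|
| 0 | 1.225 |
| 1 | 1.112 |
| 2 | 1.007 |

At 1 km, from the table: ρ = 1.112 kg/m³.
Stall occurs when L = W at CL,max. W = mg = 1540 × 9.81 = 15110 N.
V_stall = √(2W/(ρ·S·CL,max)) = √(2 × 15110 / (1.112 × 15.9 × 1.88))
V_stall = √909 = 30.1 m/s

V_stall = 30.1 m/s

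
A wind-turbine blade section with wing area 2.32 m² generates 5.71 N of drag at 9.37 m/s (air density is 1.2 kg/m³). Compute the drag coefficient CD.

CD = 0.0467

From D = ½ρv²S·CD, rearranging gives CD = 2D/(ρv²S).
CD = 2 × 5.71 / (1.2 × 9.37² × 2.32) = 0.0467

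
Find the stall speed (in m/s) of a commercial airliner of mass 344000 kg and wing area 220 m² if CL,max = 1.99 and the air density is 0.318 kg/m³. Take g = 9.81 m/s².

V_stall = 220 m/s

At stall, lift equals weight: L = W = m·g = 344000 × 9.81 = 3.375×10^6 N.
From L = ½ρV²S·CL,max = W: V_stall = √(2W/(ρSCL,max)) = √(2·3.375×10^6/(0.318·220·1.99))
V_stall = √48480 = 220 m/s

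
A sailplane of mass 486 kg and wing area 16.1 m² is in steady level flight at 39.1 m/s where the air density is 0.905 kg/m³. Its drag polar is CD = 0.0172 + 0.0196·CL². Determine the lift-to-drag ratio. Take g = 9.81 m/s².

Weight W = mg = 486 × 9.81 = 4767.7 N; in level flight L = W.
q = ½ρv² = ½ × 0.905 × 39.1² = 691.8 Pa.
CL = W/(q·S) = 4767.7 / (691.8 × 16.1) = 0.4281.
CD = 0.0172 + 0.0196 × 0.4281² = 0.02079.
L/D = CL/CD = 0.4281 / 0.02079 = 20.6

L/D = 20.6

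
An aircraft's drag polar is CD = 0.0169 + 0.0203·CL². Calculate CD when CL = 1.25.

CD = 0.0169 + 0.0203 × 1.25² = 0.0169 + 0.03172 = 0.0486

CD = 0.0486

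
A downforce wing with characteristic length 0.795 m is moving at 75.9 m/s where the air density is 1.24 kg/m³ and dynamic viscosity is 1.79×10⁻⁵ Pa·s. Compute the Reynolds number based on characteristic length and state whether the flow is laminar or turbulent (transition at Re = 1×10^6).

Re = 4.18×10^6 (turbulent)

Re = ρ·v·c/μ = 1.24 × 75.9 × 0.795 / (1.79×10⁻⁵) = 4.18×10^6
Since 4.18×10^6 > 1×10^6, the flow is turbulent.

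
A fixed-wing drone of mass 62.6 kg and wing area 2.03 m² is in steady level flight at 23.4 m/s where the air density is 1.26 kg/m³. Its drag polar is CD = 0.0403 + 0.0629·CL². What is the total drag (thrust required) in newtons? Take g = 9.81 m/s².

In steady level flight, lift balances weight: W = mg = 62.6 × 9.81 = 614.11 N.
q = ½ρv² = ½ × 1.26 × 23.4² = 345 Pa.
CL = 2W/(ρv²S) = 2×614.11/(1.26×23.4²×2.03) = 0.877.
CD = 0.0403 + 0.0629 × 0.877² = 0.08867.
D = q·S·CD = 345 × 2.03 × 0.08867 = 62.1 N

D = 62.1 N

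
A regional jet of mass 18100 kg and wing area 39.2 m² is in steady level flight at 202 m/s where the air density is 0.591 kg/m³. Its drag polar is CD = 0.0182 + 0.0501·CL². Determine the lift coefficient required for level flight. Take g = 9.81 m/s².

CL = 0.376

In steady level flight, lift balances weight: W = mg = 18100 × 9.81 = 1.7756×10^5 N.
q = ½ρv² = ½ × 0.591 × 202² = 12060 Pa.
CL = 2W/(ρv²S) = 2×1.7756×10^5/(0.591×202²×39.2) = 0.3757.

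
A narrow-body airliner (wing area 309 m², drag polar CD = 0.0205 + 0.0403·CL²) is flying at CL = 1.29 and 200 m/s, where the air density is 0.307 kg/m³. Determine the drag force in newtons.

CD = 0.0205 + 0.0403 × 1.29² = 0.08756
D = ½ρv²S·CD = ½ × 0.307 × 200² × 309 × 0.08756 = 1.66×10^5 N

D = 1.66×10^5 N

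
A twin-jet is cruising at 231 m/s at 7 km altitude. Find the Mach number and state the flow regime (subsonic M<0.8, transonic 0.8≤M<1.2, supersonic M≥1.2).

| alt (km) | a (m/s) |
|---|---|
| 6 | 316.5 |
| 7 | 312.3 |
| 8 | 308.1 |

At 7 km, from the table: a = 312.3 m/s.
M = v/a = 231 / 312.3 = 0.74
M = 0.74 → subsonic.

M = 0.74 (subsonic)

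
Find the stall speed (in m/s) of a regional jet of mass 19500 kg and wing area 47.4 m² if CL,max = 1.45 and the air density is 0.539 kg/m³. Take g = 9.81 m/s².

V_stall = 102 m/s

Stall occurs when L = W at CL,max. W = mg = 19500 × 9.81 = 1.913×10^5 N.
From L = ½ρV²S·CL,max = W: V_stall = √(2W/(ρSCL,max)) = √(2·1.913×10^5/(0.539·47.4·1.45))
V_stall = √10330 = 102 m/s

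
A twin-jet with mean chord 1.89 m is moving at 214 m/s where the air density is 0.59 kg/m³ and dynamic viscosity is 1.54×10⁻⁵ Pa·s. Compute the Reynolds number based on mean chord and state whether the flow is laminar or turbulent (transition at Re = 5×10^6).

Re = 1.55×10^7 (turbulent)

Re = ρ·v·c/μ = 0.59 × 214 × 1.89 / (1.54×10⁻⁵) = 1.55×10^7
Since 1.55×10^7 > 5×10^6, the flow is turbulent.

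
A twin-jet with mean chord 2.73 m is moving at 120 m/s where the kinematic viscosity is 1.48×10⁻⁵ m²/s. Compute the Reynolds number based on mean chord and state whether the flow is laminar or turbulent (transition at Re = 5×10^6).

Re = v·c/ν = 120 × 2.73 / (1.48×10⁻⁵) = 2.21×10^7
Since 2.21×10^7 > 5×10^6, the flow is turbulent.

Re = 2.21×10^7 (turbulent)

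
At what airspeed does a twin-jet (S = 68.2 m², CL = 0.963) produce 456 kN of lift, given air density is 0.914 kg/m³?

v = 123 m/s

L = ½ρv²S·CL ⇒ v = √(2L/(ρ·S·CL))
v = √(2 × 4.56×10^5 / (0.914 × 68.2 × 0.963)) = √15190 = 123 m/s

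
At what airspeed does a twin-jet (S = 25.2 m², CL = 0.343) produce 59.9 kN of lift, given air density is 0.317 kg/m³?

v = 209 m/s

L = ½ρv²S·CL ⇒ v = √(2L/(ρ·S·CL))
v = √(2 × 59900 / (0.317 × 25.2 × 0.343)) = √43720 = 209 m/s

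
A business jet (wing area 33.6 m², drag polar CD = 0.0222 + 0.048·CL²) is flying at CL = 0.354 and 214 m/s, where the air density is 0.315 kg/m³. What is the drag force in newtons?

CD = 0.0222 + 0.048 × 0.354² = 0.02822
D = ½ρv²S·CD = ½ × 0.315 × 214² × 33.6 × 0.02822 = 6840 N

D = 6840 N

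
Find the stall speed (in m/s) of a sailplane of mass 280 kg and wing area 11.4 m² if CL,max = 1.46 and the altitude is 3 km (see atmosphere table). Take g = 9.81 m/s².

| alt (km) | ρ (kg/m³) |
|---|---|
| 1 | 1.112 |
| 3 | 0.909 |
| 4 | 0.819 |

At 3 km, from the table: ρ = 0.909 kg/m³.
Weight W = mg = 280 × 9.81 = 2747 N.
V_stall = √(2W/(ρ·S·CL,max)) = √(2 × 2747 / (0.909 × 11.4 × 1.46))
V_stall = √363.1 = 19.1 m/s

V_stall = 19.1 m/s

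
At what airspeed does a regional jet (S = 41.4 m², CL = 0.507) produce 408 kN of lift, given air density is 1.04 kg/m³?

L = ½ρv²S·CL ⇒ v = √(2L/(ρ·S·CL))
v = √(2 × 4.08×10^5 / (1.04 × 41.4 × 0.507)) = √37380 = 193 m/s

v = 193 m/s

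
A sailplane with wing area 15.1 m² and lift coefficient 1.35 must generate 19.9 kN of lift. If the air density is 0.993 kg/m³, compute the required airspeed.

v = 44.3 m/s

L = ½ρv²S·CL ⇒ v = √(2L/(ρ·S·CL))
v = √(2 × 19900 / (0.993 × 15.1 × 1.35)) = √1966 = 44.3 m/s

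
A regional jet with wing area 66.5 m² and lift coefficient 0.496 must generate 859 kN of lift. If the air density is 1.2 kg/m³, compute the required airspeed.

L = ½ρv²S·CL ⇒ v = √(2L/(ρ·S·CL))
v = √(2 × 8.59×10^5 / (1.2 × 66.5 × 0.496)) = √43400 = 208 m/s

v = 208 m/s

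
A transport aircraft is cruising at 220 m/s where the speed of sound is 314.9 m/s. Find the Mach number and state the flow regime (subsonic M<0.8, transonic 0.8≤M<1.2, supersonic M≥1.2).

M = 0.699 (subsonic)

M = v/a = 220 / 314.9 = 0.699
M = 0.699 → subsonic.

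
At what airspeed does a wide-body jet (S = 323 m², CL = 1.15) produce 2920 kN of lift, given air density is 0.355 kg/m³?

v = 210 m/s

L = ½ρv²S·CL ⇒ v = √(2L/(ρ·S·CL))
v = √(2 × 2.92×10^6 / (0.355 × 323 × 1.15)) = √44290 = 210 m/s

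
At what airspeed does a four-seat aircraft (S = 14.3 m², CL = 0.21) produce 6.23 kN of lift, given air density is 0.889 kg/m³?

v = 68.3 m/s

L = ½ρv²S·CL ⇒ v = √(2L/(ρ·S·CL))
v = √(2 × 6230 / (0.889 × 14.3 × 0.21)) = √4667 = 68.3 m/s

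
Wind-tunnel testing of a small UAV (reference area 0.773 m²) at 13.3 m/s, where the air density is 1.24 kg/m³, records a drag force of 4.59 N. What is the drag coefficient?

CD = 0.0541

From D = ½ρv²S·CD, rearranging gives CD = 2D/(ρv²S).
CD = 2 × 4.59 / (1.24 × 13.3² × 0.773) = 0.0541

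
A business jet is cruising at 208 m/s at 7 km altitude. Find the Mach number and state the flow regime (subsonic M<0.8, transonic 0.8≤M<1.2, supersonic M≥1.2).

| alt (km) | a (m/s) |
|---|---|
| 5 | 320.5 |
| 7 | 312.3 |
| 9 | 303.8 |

M = 0.666 (subsonic)

At 7 km, from the table: a = 312.3 m/s.
M = v/a = 208 / 312.3 = 0.666
M = 0.666 → subsonic.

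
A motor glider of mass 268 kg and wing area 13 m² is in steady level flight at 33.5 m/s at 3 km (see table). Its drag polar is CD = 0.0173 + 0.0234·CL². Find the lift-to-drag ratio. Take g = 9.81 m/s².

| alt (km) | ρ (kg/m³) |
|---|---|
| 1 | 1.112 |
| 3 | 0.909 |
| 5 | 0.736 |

At 3 km, from the table: ρ = 0.909 kg/m³.
In steady level flight, lift balances weight: W = mg = 268 × 9.81 = 2629.1 N.
q = ½ρv² = ½ × 0.909 × 33.5² = 510.1 Pa.
Required CL = L/(qS) = 2629.1/(510.1·13) = 0.3965.
CD = 0.0173 + 0.0234 × 0.3965² = 0.02098.
L/D = CL/CD = 0.3965 / 0.02098 = 18.9

L/D = 18.9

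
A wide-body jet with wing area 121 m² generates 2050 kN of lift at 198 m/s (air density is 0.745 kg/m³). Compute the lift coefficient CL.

From L = ½ρv²S·CL, rearranging gives CL = 2L/(ρv²S).
CL = 2 × 2.05×10^6 / (0.745 × 198² × 121) = 1.16

CL = 1.16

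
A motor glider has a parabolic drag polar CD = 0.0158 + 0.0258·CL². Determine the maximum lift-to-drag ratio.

(L/D)max = 24.8

For CD = CD0 + K·CL², (L/D)max occurs at CL* = √(CD0/K) and equals 1/(2√(K·CD0)).
(L/D)max = 1/(2√(0.0258 × 0.0158)) = 1/(2 × 0.02019) = 24.8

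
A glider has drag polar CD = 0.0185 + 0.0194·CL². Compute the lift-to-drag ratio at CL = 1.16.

CD = 0.0185 + 0.0194 × 1.16² = 0.0446
L/D = CL/CD = 1.16 / 0.0446 = 26

L/D = 26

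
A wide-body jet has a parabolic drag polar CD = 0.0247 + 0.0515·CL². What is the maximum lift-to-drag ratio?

(L/D)max = 14

For CD = CD0 + K·CL², (L/D)max occurs at CL* = √(CD0/K) and equals 1/(2√(K·CD0)).
(L/D)max = 1/(2√(0.0515 × 0.0247)) = 1/(2 × 0.03567) = 14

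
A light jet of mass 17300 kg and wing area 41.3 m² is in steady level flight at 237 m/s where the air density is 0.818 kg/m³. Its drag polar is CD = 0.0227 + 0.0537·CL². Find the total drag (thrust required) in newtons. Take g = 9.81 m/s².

D = 23200 N

In steady level flight, lift balances weight: W = mg = 17300 × 9.81 = 1.6971×10^5 N.
Dynamic pressure q = 0.5 × 0.818 × 237² = 22970 Pa.
CL = 2W/(ρv²S) = 2×1.6971×10^5/(0.818×237²×41.3) = 0.1789.
CD = 0.0227 + 0.0537 × 0.1789² = 0.02442.
D = q·S·CD = 22970 × 41.3 × 0.02442 = 23170 N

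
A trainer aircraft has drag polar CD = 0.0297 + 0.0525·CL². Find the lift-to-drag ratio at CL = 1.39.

L/D = 10.6

CD = 0.0297 + 0.0525 × 1.39² = 0.1311
L/D = CL/CD = 1.39 / 0.1311 = 10.6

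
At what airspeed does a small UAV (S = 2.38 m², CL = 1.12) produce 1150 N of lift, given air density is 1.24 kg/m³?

v = 26.4 m/s

L = ½ρv²S·CL ⇒ v = √(2L/(ρ·S·CL))
v = √(2 × 1150 / (1.24 × 2.38 × 1.12)) = √695.8 = 26.4 m/s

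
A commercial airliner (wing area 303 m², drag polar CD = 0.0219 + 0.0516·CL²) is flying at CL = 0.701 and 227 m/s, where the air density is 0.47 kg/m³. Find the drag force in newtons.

D = 1.73×10^5 N

CD = 0.0219 + 0.0516 × 0.701² = 0.04726
D = ½ρv²S·CD = ½ × 0.47 × 227² × 303 × 0.04726 = 1.73×10^5 N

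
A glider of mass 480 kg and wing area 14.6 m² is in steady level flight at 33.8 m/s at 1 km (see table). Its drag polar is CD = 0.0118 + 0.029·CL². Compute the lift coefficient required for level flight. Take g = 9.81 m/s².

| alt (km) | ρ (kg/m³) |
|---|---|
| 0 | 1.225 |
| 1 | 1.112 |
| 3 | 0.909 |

CL = 0.508

At 1 km, from the table: ρ = 1.112 kg/m³.
Weight W = mg = 480 × 9.81 = 4708.8 N; in level flight L = W.
Dynamic pressure q = 0.5 × 1.112 × 33.8² = 635.2 Pa.
Required CL = L/(qS) = 4708.8/(635.2·14.6) = 0.5077.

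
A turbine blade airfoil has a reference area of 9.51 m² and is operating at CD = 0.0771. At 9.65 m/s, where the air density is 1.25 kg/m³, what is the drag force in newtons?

Dynamic pressure q = ½ρv² = ½ × 1.25 × 9.65² = 58.2 Pa.
D = q·S·CD = 58.2 × 9.51 × 0.0771 = 42.7 N

D = 42.7 N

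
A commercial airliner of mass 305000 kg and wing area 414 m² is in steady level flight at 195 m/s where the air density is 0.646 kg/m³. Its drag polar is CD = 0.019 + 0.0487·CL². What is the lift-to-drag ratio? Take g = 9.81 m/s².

L/D = 16.4

Weight W = mg = 305000 × 9.81 = 2.992×10^6 N; in level flight L = W.
Dynamic pressure q = 0.5 × 0.646 × 195² = 12280 Pa.
Required CL = L/(qS) = 2.992×10^6/(12280·414) = 0.5884.
CD = 0.019 + 0.0487 × 0.5884² = 0.03586.
L/D = CL/CD = 0.5884 / 0.03586 = 16.4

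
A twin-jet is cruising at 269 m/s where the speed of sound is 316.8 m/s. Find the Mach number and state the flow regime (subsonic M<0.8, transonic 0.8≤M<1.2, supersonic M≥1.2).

M = v/a = 269 / 316.8 = 0.849
M = 0.849 → transonic.

M = 0.849 (transonic)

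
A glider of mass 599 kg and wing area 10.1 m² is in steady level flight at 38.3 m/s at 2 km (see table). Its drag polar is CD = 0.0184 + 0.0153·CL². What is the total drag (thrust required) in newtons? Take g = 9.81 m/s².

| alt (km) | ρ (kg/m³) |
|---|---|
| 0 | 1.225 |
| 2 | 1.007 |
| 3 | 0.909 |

D = 208 N

At 2 km, from the table: ρ = 1.007 kg/m³.
Weight W = mg = 599 × 9.81 = 5876.2 N; in level flight L = W.
Dynamic pressure q = 0.5 × 1.007 × 38.3² = 738.6 Pa.
CL = 2W/(ρv²S) = 2×5876.2/(1.007×38.3²×10.1) = 0.7877.
CD = 0.0184 + 0.0153 × 0.7877² = 0.02789.
D = q·S·CD = 738.6 × 10.1 × 0.02789 = 208.1 N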